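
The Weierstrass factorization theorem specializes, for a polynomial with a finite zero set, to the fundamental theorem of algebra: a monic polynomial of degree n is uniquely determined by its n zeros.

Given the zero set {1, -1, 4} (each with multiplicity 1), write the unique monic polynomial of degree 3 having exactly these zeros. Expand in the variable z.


The polynomial is p(z) = ∏_{α ∈ S} (z − α), where S = {1, -1, 4}.
Expanding the product yields: p(z) = z^3 -4·z^2 -z + 4.
The resulting polynomial has degree 3 and real coefficients as required.

p(z) = z^3 -4·z^2 -z + 4.


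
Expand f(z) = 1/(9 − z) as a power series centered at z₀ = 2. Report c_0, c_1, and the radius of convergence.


Let w = z − z₀, so z = z₀ + w.
Then 9 − z = 9 − (z₀ + w) = (9 − z₀) − w = 7 − w.
f(z) = 1/(7 − w) = (1/(7)) · 1/(1 − w/(7)) = Σ_{n≥0} w^n / (7)^(n+1).
So c_n = 1/(7)^(n+1):
  c_0 = 1/(7)^1 = 1/7.
  c_1 = 1/(7)^2 = 1/49.
The series is valid for |w/d| < 1, i.e. |z − z₀| < |d|.
Radius of convergence: R = |9 − z₀| = |7| = 7 (distance from z₀ to the singularity z = 9).

c_0 = 1/7, c_1 = 1/49; R = 7.


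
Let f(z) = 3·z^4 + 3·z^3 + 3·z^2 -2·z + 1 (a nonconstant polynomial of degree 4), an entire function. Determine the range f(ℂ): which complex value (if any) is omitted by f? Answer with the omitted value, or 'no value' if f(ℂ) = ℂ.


Little Picard bounds the complement of f(ℂ) to at most one point.
For every w ∈ ℂ, the equation p(z) − w = 0 is a nonconstant polynomial in z and hence has at least one root by the fundamental theorem of algebra. So p is surjective onto ℂ, omitting no value.

Omitted value: no value.


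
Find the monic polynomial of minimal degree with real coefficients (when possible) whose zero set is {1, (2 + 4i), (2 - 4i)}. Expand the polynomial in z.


The polynomial is p(z) = ∏_{α ∈ S} (z − α), where S = {1, (2 + 4i), (2 - 4i)}.
Expanding the product yields: p(z) = z^3 -5·z^2 + 24·z -20.
Note conjugate pairs combine to real quadratics: (z − (2+4i))(z − (2−4i)) = z² − 4z + 20.
The resulting polynomial has degree 3 and real coefficients as required.

p(z) = z^3 -5·z^2 + 24·z -20.


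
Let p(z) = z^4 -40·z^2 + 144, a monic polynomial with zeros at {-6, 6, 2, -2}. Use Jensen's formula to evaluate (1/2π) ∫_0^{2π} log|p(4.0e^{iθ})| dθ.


Zeros: -6, -2, 2, 6; r = 4.0.
Inside |z| < r: -2, 2. Outside (|z| ≥ r): -6, 6.
p(0) = 144, so log|p(0)| = log(144) = 4.9698.
Apply Jensen: I(r) = log|p(0)| + Σ_k log(r/|z_k|), summed over zeros inside |z| < r.
  log(r/|z_k|) for z_k = 2: log(4.0/2) = 0.6931
  log(r/|z_k|) for z_k = -2: log(4.0/2) = 0.6931
  Outside zeros (-6, 6) contribute nothing to the Jensen sum.
Sum over inside zeros: 1.3863.
I(r) = log|p(0)| + (inside sum) = 4.9698 + 1.3863 = 6.3561.
Note: since some zeros are outside |z| ≤ r, the simplified n·log(r) form does NOT apply — only the inside zeros contribute.

I(r) ≈ 6.3561.


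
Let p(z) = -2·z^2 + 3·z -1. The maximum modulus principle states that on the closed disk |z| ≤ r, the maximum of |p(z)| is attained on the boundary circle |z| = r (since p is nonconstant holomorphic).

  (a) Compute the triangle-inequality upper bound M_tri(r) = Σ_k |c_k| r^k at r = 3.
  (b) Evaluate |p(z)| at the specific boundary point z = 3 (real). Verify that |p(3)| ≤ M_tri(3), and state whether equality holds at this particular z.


Coefficients: c_0 = -1, c_1 = 3, c_2 = -2. Radius r = 3.
Part (a). Triangle bound: M_tri(r) = Σ_k |c_k| r^k
  = |-1|·3^0 + |3|·3^1 + |-2|·3^2
  = 1 + 9 + 18 = 28.
This bounds M(r) := max_{|z|=r} |p(z)| from above; equality holds iff all terms c_k z^k can be made to align in phase at a single z on |z|=r.
Part (b). At z = 3 (real, on the circle |z| = r):
  p(3) = (-1)·3^0 + (3)·3^1 + (-2)·3^2 = -10.
  |p(3)| = 10.
Check: |p(3)| = 10 ≤ 28 = M_tri(3). ✓ Equality does not hold at z = 3 (the coefficients have mixed signs, so the terms do not all align in phase there).

M_tri(3) = 28; |p(3)| = 10; equality at z=3: no.


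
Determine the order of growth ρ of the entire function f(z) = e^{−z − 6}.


|e^{−z − 6}| = e^{Re(-1·z) + -6} ≤ e^{1|z|^1 + -6} = e^{1r^1 + -6} on |z| = r, so ρ ≤ 1. Choosing z on |z|=r so that -1·z is real positive (always possible by picking arg z appropriately) gives |f(z)| = e^{1r^1 + -6}, matching the bound. The additive constant -6 does not affect log log M(r) ~ 1·log r. Hence ρ = 1.
Therefore ρ = 1.

Order ρ = 1.


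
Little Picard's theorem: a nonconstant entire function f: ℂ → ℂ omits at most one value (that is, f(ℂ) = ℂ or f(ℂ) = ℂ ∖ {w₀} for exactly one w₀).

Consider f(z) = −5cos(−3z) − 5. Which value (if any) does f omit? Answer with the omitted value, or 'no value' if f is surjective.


Little Picard bounds the complement of f(ℂ) to at most one point.
cos is entire and surjective onto ℂ: for every w ∈ ℂ, cos(ζ) = w has a solution ζ ∈ ℂ (e.g., via the complex inverse arccos). With ζ = −3z this gives z = ζ/(-3). Then -5·cos(−3z) takes every value in -5·ℂ = ℂ, and adding -5 is a bijection of ℂ. So f is surjective and omits no value. (Note: only on the real line is cos bounded by [−1, 1].)

Omitted value: no value.


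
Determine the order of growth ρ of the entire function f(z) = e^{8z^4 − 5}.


|e^{8z^4 − 5}| = e^{Re(8·z^4) + -5} ≤ e^{8|z|^4 + -5} = e^{8r^4 + -5} on |z| = r, so ρ ≤ 4. Choosing z on |z|=r so that 8·z^4 is real positive (always possible by picking arg z appropriately) gives |f(z)| = e^{8r^4 + -5}, matching the bound. The additive constant -5 does not affect log log M(r) ~ 4·log r. Hence ρ = 4.
Therefore ρ = 4.

Order ρ = 4.


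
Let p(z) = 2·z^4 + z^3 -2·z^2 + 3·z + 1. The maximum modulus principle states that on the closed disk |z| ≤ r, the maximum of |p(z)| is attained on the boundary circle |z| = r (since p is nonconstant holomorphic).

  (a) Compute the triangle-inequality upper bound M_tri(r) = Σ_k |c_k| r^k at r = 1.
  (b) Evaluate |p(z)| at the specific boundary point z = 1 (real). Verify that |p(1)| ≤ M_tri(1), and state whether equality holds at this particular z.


Coefficients: c_0 = 1, c_1 = 3, c_2 = -2, c_3 = 1, c_4 = 2. Radius r = 1.
Part (a). Triangle bound: M_tri(r) = Σ_k |c_k| r^k
  = |1|·1^0 + |3|·1^1 + |-2|·1^2 + |1|·1^3 + |2|·1^4
  = 1 + 3 + 2 + 1 + 2 = 9.
This bounds M(r) := max_{|z|=r} |p(z)| from above; equality holds iff all terms c_k z^k can be made to align in phase at a single z on |z|=r.
Part (b). At z = 1 (real, on the circle |z| = r):
  p(1) = (1)·1^0 + (3)·1^1 + (-2)·1^2 + (1)·1^3 + (2)·1^4 = 5.
  |p(1)| = 5.
Check: |p(1)| = 5 ≤ 9 = M_tri(1). ✓ Equality does not hold at z = 1 (the coefficients have mixed signs, so the terms do not all align in phase there).

M_tri(1) = 9; |p(1)| = 5; equality at z=1: no.


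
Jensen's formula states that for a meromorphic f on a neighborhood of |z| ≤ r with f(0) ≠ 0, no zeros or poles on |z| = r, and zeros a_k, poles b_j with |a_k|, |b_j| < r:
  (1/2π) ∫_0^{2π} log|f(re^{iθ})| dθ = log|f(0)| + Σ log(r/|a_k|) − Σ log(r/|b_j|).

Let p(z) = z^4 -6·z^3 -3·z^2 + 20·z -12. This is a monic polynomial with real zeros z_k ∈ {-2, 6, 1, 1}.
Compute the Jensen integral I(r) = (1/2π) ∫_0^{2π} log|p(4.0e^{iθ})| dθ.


Zeros: -2, 1, 1, 6; r = 4.0.
Inside |z| < r: -2, 1, 1. Outside (|z| ≥ r): 6.
p(0) = -12, so log|p(0)| = log(12) = 2.4849.
Apply Jensen: I(r) = log|p(0)| + Σ_k log(r/|z_k|), summed over zeros inside |z| < r.
  log(r/|z_k|) for z_k = -2: log(4.0/2) = 0.6931
  log(r/|z_k|) for z_k = 1: log(4.0/1) = 1.3863
  log(r/|z_k|) for z_k = 1: log(4.0/1) = 1.3863
  Outside zeros (6) contribute nothing to the Jensen sum.
Sum over inside zeros: 3.4657.
I(r) = log|p(0)| + (inside sum) = 2.4849 + 3.4657 = 5.9506.
Note: since some zeros are outside |z| ≤ r, the simplified n·log(r) form does NOT apply — only the inside zeros contribute.

I(r) ≈ 5.9506.


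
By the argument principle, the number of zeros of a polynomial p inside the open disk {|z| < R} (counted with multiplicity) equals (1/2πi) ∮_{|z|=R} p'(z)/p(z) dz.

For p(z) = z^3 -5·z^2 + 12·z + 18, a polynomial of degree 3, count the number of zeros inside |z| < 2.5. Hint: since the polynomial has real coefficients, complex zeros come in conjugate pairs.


The zeros of p are: -1, (3 + 3i), (3 - 3i).
Their magnitudes are: 1, 4.243, 4.243.
Zeros with |z| < R = 2.5: -1.
Count = 1.
By the argument principle, (1/2πi) ∮_{|z|=R} p'(z)/p(z) dz equals exactly this count.

Number of zeros inside |z| < 2.5: 1.


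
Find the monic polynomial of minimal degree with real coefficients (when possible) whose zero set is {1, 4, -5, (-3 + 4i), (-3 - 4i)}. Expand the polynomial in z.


The polynomial is p(z) = ∏_{α ∈ S} (z − α), where S = {1, 4, -5, (-3 + 4i), (-3 - 4i)}.
Expanding the product yields: p(z) = z^5 + 6·z^4 + 4·z^3 -106·z^2 -405·z + 500.
Note conjugate pairs combine to real quadratics: (z − (-3+4i))(z − (-3−4i)) = z² + 6z + 25.
The resulting polynomial has degree 5 and real coefficients as required.

p(z) = z^5 + 6·z^4 + 4·z^3 -106·z^2 -405·z + 500.


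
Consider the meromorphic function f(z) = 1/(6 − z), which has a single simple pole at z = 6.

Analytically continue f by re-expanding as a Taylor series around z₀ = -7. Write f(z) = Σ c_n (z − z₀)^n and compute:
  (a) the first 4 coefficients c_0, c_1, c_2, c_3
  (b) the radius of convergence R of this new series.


Let w = z − z₀, so z = z₀ + w.
Then 6 − z = 6 − (z₀ + w) = (6 − z₀) − w = 13 − w.
f(z) = 1/(13 − w) = (1/(13)) · 1/(1 − w/(13)) = Σ_{n≥0} w^n / (13)^(n+1).
So c_n = 1/(13)^(n+1):
  c_0 = 1/(13)^1 = 1/13.
  c_1 = 1/(13)^2 = 1/169.
  c_2 = 1/(13)^3 = 1/2197.
  c_3 = 1/(13)^4 = 1/28561.
The series is valid for |w/d| < 1, i.e. |z − z₀| < |d|.
Radius of convergence: R = |6 − z₀| = |13| = 13 (distance from z₀ to the singularity z = 6).

c_0 = 1/13, c_1 = 1/169, c_2 = 1/2197, c_3 = 1/28561; R = 13.


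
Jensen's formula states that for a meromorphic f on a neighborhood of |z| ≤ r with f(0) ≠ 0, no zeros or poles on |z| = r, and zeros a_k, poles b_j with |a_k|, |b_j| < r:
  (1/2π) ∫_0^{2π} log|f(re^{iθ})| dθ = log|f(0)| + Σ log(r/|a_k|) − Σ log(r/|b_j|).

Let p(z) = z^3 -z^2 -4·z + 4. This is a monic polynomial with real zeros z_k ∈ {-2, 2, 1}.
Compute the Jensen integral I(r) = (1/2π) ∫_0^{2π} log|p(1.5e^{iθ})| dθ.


Zeros: -2, 1, 2; r = 1.5.
Inside |z| < r: 1. Outside (|z| ≥ r): -2, 2.
p(0) = 4, so log|p(0)| = log(4) = 1.3863.
Apply Jensen: I(r) = log|p(0)| + Σ_k log(r/|z_k|), summed over zeros inside |z| < r.
  log(r/|z_k|) for z_k = 1: log(1.5/1) = 0.4055
  Outside zeros (-2, 2) contribute nothing to the Jensen sum.
Sum over inside zeros: 0.4055.
I(r) = log|p(0)| + (inside sum) = 1.3863 + 0.4055 = 1.7918.
Note: since some zeros are outside |z| ≤ r, the simplified n·log(r) form does NOT apply — only the inside zeros contribute.

I(r) ≈ 1.7918.


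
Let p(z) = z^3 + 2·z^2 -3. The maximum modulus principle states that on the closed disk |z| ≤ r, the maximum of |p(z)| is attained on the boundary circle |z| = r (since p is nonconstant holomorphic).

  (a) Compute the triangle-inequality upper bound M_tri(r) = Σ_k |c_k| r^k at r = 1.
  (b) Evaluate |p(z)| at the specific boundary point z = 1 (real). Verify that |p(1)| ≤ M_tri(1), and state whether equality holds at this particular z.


Coefficients: c_0 = -3, c_1 = 0, c_2 = 2, c_3 = 1. Radius r = 1.
Part (a). Triangle bound: M_tri(r) = Σ_k |c_k| r^k
  = |-3|·1^0 + |0|·1^1 + |2|·1^2 + |1|·1^3
  = 3 + 0 + 2 + 1 = 6.
This bounds M(r) := max_{|z|=r} |p(z)| from above; equality holds iff all terms c_k z^k can be made to align in phase at a single z on |z|=r.
Part (b). At z = 1 (real, on the circle |z| = r):
  p(1) = (-3)·1^0 + (0)·1^1 + (2)·1^2 + (1)·1^3 = 0.
  |p(1)| = 0.
Check: |p(1)| = 0 ≤ 6 = M_tri(1). ✓ Equality does not hold at z = 1 (the coefficients have mixed signs, so the terms do not all align in phase there).

M_tri(1) = 6; |p(1)| = 0; equality at z=1: no.


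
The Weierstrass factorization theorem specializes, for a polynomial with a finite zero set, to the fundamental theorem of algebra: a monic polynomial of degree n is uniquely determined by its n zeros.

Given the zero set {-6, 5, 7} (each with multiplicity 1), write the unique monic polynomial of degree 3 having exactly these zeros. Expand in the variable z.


The polynomial is p(z) = ∏_{α ∈ S} (z − α), where S = {-6, 5, 7}.
Expanding the product yields: p(z) = z^3 -6·z^2 -37·z + 210.
The resulting polynomial has degree 3 and real coefficients as required.

p(z) = z^3 -6·z^2 -37·z + 210.


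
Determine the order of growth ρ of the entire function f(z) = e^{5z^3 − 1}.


|e^{5z^3 − 1}| = e^{Re(5·z^3) + -1} ≤ e^{5|z|^3 + -1} = e^{5r^3 + -1} on |z| = r, so ρ ≤ 3. Choosing z on |z|=r so that 5·z^3 is real positive (always possible by picking arg z appropriately) gives |f(z)| = e^{5r^3 + -1}, matching the bound. The additive constant -1 does not affect log log M(r) ~ 3·log r. Hence ρ = 3.
Therefore ρ = 3.

Order ρ = 3.


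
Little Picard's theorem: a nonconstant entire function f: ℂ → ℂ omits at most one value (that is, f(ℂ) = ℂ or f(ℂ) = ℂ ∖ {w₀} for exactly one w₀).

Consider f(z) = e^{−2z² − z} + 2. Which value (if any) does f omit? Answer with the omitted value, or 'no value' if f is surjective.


Little Picard bounds the complement of f(ℂ) to at most one point.
The exponent g(z) = −2z² − z is a nonconstant polynomial, hence surjective onto ℂ. So e^{g(z)} takes every value in {e^w : w ∈ ℂ} = ℂ ∖ {0}. Adding 2 shifts the range to ℂ ∖ {2}. f omits exactly 2.

Omitted value: 2.


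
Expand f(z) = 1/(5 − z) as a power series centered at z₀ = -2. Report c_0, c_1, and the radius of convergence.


Let w = z − z₀, so z = z₀ + w.
Then 5 − z = 5 − (z₀ + w) = (5 − z₀) − w = 7 − w.
f(z) = 1/(7 − w) = (1/(7)) · 1/(1 − w/(7)) = Σ_{n≥0} w^n / (7)^(n+1).
So c_n = 1/(7)^(n+1):
  c_0 = 1/(7)^1 = 1/7.
  c_1 = 1/(7)^2 = 1/49.
The series is valid for |w/d| < 1, i.e. |z − z₀| < |d|.
Radius of convergence: R = |5 − z₀| = |7| = 7 (distance from z₀ to the singularity z = 5).

c_0 = 1/7, c_1 = 1/49; R = 7.


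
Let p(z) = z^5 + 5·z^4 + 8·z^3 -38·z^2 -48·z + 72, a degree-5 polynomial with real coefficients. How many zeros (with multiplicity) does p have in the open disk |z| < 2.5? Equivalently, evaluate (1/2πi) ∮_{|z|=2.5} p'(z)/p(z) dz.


The zeros of p are: 2, 1, (-3 + 3i), (-3 - 3i), -2.
Their magnitudes are: 2, 1, 4.243, 4.243, 2.
Zeros with |z| < R = 2.5: 2, 1, -2.
Count = 3.
By the argument principle, (1/2πi) ∮_{|z|=R} p'(z)/p(z) dz equals exactly this count.

Number of zeros inside |z| < 2.5: 3.


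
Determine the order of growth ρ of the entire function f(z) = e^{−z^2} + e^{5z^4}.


Each summand is entire of order 2 and 4 respectively (as in the single-exponential case). The order of a sum is at most the max of the orders, so ρ ≤ 4. For the lower bound: on |z|=r choose arg z so that 5z^4 is real positive; then |e^{5z^4}| = e^{5r^4} while |e^{-1z^2}| ≤ e^{1r^2} = o(e^{5r^4}). So |f| ≥ e^{5r^4}(1 − o(1)) and ρ ≥ 4. Hence ρ = max(2, 4) = 4.
Therefore ρ = 4.

Order ρ = 4.


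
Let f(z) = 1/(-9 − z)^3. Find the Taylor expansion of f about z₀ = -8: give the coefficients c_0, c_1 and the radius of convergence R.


Let w = z − z₀, so z = z₀ + w.
Then -9 − z = -9 − (z₀ + w) = (-9 − z₀) − w = -1 − w.
f(z) = 1/(-1 − w)^3 = (1/(-1)^3) · (1 − w/(-1))^{−3}.
By the binomial series (1−u)^{−3} = Σ_{n≥0} C(n+2, 2) u^n for |u|<1, with u = w/(-1):
  c_n = C(n+2, 2) / (-1)^(n+3).
  c_0 = 1/(-1)^3 = -1.
  c_1 = 3/(-1)^4 = 3.
The series is valid for |w/d| < 1, i.e. |z − z₀| < |d|.
Radius of convergence: R = |-9 − z₀| = |-1| = 1 (distance from z₀ to the singularity z = -9).

c_0 = -1, c_1 = 3; R = 1.


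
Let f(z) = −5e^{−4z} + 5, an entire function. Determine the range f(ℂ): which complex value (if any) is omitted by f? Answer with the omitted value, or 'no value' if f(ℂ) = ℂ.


Little Picard bounds the complement of f(ℂ) to at most one point.
e^{−4z} is never zero on ℂ, so -5·e^{−4z} takes every value in ℂ ∖ {0}. Adding 5 shifts the range to ℂ ∖ {5}. Thus f omits exactly the value 5.

Omitted value: 5.


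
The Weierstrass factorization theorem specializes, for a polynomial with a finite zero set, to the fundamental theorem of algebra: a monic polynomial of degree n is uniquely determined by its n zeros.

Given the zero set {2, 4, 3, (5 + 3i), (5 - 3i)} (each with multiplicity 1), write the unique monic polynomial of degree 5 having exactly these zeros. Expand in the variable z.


The polynomial is p(z) = ∏_{α ∈ S} (z − α), where S = {2, 4, 3, (5 + 3i), (5 - 3i)}.
Expanding the product yields: p(z) = z^5 -19·z^4 + 150·z^3 -590·z^2 + 1124·z -816.
Note conjugate pairs combine to real quadratics: (z − (5+3i))(z − (5−3i)) = z² − 10z + 34.
The resulting polynomial has degree 5 and real coefficients as required.

p(z) = z^5 -19·z^4 + 150·z^3 -590·z^2 + 1124·z -816.


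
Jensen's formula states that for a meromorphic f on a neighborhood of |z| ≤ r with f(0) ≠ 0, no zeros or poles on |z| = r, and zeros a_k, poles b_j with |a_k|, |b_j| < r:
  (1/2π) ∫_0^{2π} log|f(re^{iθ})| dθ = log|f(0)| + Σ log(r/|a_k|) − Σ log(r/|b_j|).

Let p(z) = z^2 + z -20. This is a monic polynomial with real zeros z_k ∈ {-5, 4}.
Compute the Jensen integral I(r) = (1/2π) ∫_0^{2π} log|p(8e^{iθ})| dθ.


Zeros: -5, 4; r = 8.
Inside |z| < r: -5, 4. Outside (|z| ≥ r): ∅.
p(0) = -20, so log|p(0)| = log(20) = 2.9957.
Apply Jensen: I(r) = log|p(0)| + Σ_k log(r/|z_k|), summed over zeros inside |z| < r.
  log(r/|z_k|) for z_k = -5: log(8/5) = 0.4700
  log(r/|z_k|) for z_k = 4: log(8/4) = 0.6931
Sum over inside zeros: 1.1632.
I(r) = log|p(0)| + (inside sum) = 2.9957 + 1.1632 = 4.1589.
Closed form (all zeros inside, monic): I(r) = n·log(r) = 2·log(8) = 4.1589. ✓

I(r) ≈ 4.1589.


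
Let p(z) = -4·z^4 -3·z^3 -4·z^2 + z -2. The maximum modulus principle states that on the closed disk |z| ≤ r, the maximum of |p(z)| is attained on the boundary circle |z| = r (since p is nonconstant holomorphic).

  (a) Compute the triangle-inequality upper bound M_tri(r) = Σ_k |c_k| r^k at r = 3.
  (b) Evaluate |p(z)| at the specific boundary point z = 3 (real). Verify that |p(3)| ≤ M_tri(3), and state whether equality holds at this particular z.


Coefficients: c_0 = -2, c_1 = 1, c_2 = -4, c_3 = -3, c_4 = -4. Radius r = 3.
Part (a). Triangle bound: M_tri(r) = Σ_k |c_k| r^k
  = |-2|·3^0 + |1|·3^1 + |-4|·3^2 + |-3|·3^3 + |-4|·3^4
  = 2 + 3 + 36 + 81 + 324 = 446.
This bounds M(r) := max_{|z|=r} |p(z)| from above; equality holds iff all terms c_k z^k can be made to align in phase at a single z on |z|=r.
Part (b). At z = 3 (real, on the circle |z| = r):
  p(3) = (-2)·3^0 + (1)·3^1 + (-4)·3^2 + (-3)·3^3 + (-4)·3^4 = -440.
  |p(3)| = 440.
Check: |p(3)| = 440 ≤ 446 = M_tri(3). ✓ Equality does not hold at z = 3 (the coefficients have mixed signs, so the terms do not all align in phase there).

M_tri(3) = 446; |p(3)| = 440; equality at z=3: no.


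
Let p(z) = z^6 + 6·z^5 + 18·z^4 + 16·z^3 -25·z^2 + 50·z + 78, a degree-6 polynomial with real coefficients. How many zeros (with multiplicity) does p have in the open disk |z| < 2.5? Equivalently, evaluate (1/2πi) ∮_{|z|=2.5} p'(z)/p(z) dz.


The zeros of p are: (-2 + 3i), (-2 - 3i), -1, -3, (1 + 1i), (1 - 1i).
Their magnitudes are: 3.606, 3.606, 1, 3, 1.414, 1.414.
Zeros with |z| < R = 2.5: -1, (1 + 1i), (1 - 1i).
Count = 3.
By the argument principle, (1/2πi) ∮_{|z|=R} p'(z)/p(z) dz equals exactly this count.

Number of zeros inside |z| < 2.5: 3.


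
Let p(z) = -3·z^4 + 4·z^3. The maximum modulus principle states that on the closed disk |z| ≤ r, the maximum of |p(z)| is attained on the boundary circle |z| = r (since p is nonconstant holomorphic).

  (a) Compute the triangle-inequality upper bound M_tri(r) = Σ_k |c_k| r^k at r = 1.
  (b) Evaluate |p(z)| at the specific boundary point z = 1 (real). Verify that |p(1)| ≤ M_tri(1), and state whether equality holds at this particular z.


Coefficients: c_0 = 0, c_1 = 0, c_2 = 0, c_3 = 4, c_4 = -3. Radius r = 1.
Part (a). Triangle bound: M_tri(r) = Σ_k |c_k| r^k
  = |0|·1^0 + |0|·1^1 + |0|·1^2 + |4|·1^3 + |-3|·1^4
  = 0 + 0 + 0 + 4 + 3 = 7.
This bounds M(r) := max_{|z|=r} |p(z)| from above; equality holds iff all terms c_k z^k can be made to align in phase at a single z on |z|=r.
Part (b). At z = 1 (real, on the circle |z| = r):
  p(1) = (0)·1^0 + (0)·1^1 + (0)·1^2 + (4)·1^3 + (-3)·1^4 = 1.
  |p(1)| = 1.
Check: |p(1)| = 1 ≤ 7 = M_tri(1). ✓ Equality does not hold at z = 1 (the coefficients have mixed signs, so the terms do not all align in phase there).

M_tri(1) = 7; |p(1)| = 1; equality at z=1: no.


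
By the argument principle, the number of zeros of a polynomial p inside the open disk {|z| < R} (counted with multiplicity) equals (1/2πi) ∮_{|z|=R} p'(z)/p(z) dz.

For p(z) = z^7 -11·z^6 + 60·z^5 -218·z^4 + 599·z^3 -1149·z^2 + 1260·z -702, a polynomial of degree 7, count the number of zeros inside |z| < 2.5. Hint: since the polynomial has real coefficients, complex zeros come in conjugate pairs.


The zeros of p are: (1 + 1i), (1 - 1i), (0 + 3i), (0 - 3i), (3 + 2i), (3 - 2i), 3.
Their magnitudes are: 1.414, 1.414, 3, 3, 3.606, 3.606, 3.
Zeros with |z| < R = 2.5: (1 + 1i), (1 - 1i).
Count = 2.
By the argument principle, (1/2πi) ∮_{|z|=R} p'(z)/p(z) dz equals exactly this count.

Number of zeros inside |z| < 2.5: 2.


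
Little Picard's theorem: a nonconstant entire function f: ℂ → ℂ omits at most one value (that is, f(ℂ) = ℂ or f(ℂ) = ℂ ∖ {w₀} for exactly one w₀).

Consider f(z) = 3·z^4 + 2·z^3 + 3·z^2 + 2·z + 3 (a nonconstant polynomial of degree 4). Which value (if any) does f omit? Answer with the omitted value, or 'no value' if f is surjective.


Little Picard bounds the complement of f(ℂ) to at most one point.
For every w ∈ ℂ, the equation p(z) − w = 0 is a nonconstant polynomial in z and hence has at least one root by the fundamental theorem of algebra. So p is surjective onto ℂ, omitting no value.

Omitted value: no value.


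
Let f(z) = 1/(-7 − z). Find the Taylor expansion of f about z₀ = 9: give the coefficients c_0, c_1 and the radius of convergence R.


Let w = z − z₀, so z = z₀ + w.
Then -7 − z = -7 − (z₀ + w) = (-7 − z₀) − w = -16 − w.
f(z) = 1/(-16 − w) = (1/(-16)) · 1/(1 − w/(-16)) = Σ_{n≥0} w^n / (-16)^(n+1).
So c_n = 1/(-16)^(n+1):
  c_0 = 1/(-16)^1 = -1/16.
  c_1 = 1/(-16)^2 = 1/256.
The series is valid for |w/d| < 1, i.e. |z − z₀| < |d|.
Radius of convergence: R = |-7 − z₀| = |-16| = 16 (distance from z₀ to the singularity z = -7).

c_0 = -1/16, c_1 = 1/256; R = 16.


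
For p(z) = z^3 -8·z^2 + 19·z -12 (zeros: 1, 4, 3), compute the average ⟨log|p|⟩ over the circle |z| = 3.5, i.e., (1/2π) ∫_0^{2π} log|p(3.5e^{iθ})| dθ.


Zeros: 1, 3, 4; r = 3.5.
Inside |z| < r: 1, 3. Outside (|z| ≥ r): 4.
p(0) = -12, so log|p(0)| = log(12) = 2.4849.
Apply Jensen: I(r) = log|p(0)| + Σ_k log(r/|z_k|), summed over zeros inside |z| < r.
  log(r/|z_k|) for z_k = 1: log(3.5/1) = 1.2528
  log(r/|z_k|) for z_k = 3: log(3.5/3) = 0.1542
  Outside zeros (4) contribute nothing to the Jensen sum.
Sum over inside zeros: 1.4069.
I(r) = log|p(0)| + (inside sum) = 2.4849 + 1.4069 = 3.8918.
Note: since some zeros are outside |z| ≤ r, the simplified n·log(r) form does NOT apply — only the inside zeros contribute.

I(r) ≈ 3.8918.


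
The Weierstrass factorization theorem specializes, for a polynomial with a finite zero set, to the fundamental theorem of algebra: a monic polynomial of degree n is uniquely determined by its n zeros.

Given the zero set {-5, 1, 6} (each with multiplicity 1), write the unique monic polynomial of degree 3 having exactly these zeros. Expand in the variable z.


The polynomial is p(z) = ∏_{α ∈ S} (z − α), where S = {-5, 1, 6}.
Expanding the product yields: p(z) = z^3 -2·z^2 -29·z + 30.
The resulting polynomial has degree 3 and real coefficients as required.

p(z) = z^3 -2·z^2 -29·z + 30.


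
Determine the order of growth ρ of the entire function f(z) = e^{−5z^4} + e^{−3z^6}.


Each summand is entire of order 4 and 6 respectively (as in the single-exponential case). The order of a sum is at most the max of the orders, so ρ ≤ 6. For the lower bound: on |z|=r choose arg z so that -3z^6 is real positive; then |e^{-3z^6}| = e^{3r^6} while |e^{-5z^4}| ≤ e^{5r^4} = o(e^{3r^6}). So |f| ≥ e^{3r^6}(1 − o(1)) and ρ ≥ 6. Hence ρ = max(4, 6) = 6.
Therefore ρ = 6.

Order ρ = 6.


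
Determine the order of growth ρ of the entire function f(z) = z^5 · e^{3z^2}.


M(r) = max_{|z|=r} |1|·|z|^5·|e^{3z^2}| = 1·r^5 · e^{3r^2} (the factors attain their maxima compatibly on |z|=r). Then log M(r) = log 1 + 5·log r + 3r^2, dominated by the last term, so log log M(r) ~ 2·log r. The polynomial factor 1z^5 contributes only a log r term and does not affect the order. ρ = 2.
Therefore ρ = 2.

Order ρ = 2.


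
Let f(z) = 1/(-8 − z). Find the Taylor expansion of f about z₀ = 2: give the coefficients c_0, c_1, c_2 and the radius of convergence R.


Let w = z − z₀, so z = z₀ + w.
Then -8 − z = -8 − (z₀ + w) = (-8 − z₀) − w = -10 − w.
f(z) = 1/(-10 − w) = (1/(-10)) · 1/(1 − w/(-10)) = Σ_{n≥0} w^n / (-10)^(n+1).
So c_n = 1/(-10)^(n+1):
  c_0 = 1/(-10)^1 = -1/10.
  c_1 = 1/(-10)^2 = 1/100.
  c_2 = 1/(-10)^3 = -1/1000.
The series is valid for |w/d| < 1, i.e. |z − z₀| < |d|.
Radius of convergence: R = |-8 − z₀| = |-10| = 10 (distance from z₀ to the singularity z = -8).

c_0 = -1/10, c_1 = 1/100, c_2 = -1/1000; R = 10.


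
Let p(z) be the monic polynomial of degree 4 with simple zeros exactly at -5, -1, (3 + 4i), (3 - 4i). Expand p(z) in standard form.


The polynomial is p(z) = ∏_{α ∈ S} (z − α), where S = {-5, -1, (3 + 4i), (3 - 4i)}.
Expanding the product yields: p(z) = z^4 -6·z^2 + 120·z + 125.
Note conjugate pairs combine to real quadratics: (z − (3+4i))(z − (3−4i)) = z² − 6z + 25.
The resulting polynomial has degree 4 and real coefficients as required.

p(z) = z^4 -6·z^2 + 120·z + 125.


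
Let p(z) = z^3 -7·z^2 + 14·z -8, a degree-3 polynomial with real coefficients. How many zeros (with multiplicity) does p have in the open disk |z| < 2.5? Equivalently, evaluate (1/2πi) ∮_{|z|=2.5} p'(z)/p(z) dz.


The zeros of p are: 2, 1, 4.
Their magnitudes are: 2, 1, 4.
Zeros with |z| < R = 2.5: 2, 1.
Count = 2.
By the argument principle, (1/2πi) ∮_{|z|=R} p'(z)/p(z) dz equals exactly this count.

Number of zeros inside |z| < 2.5: 2.


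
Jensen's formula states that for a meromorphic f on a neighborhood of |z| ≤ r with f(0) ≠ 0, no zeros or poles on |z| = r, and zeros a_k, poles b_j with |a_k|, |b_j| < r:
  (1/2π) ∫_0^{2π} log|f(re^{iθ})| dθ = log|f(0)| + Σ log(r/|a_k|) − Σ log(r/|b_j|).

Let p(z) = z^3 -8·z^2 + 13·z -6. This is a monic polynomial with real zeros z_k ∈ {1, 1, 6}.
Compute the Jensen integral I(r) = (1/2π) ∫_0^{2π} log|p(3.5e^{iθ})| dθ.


Zeros: 1, 1, 6; r = 3.5.
Inside |z| < r: 1, 1. Outside (|z| ≥ r): 6.
p(0) = -6, so log|p(0)| = log(6) = 1.7918.
Apply Jensen: I(r) = log|p(0)| + Σ_k log(r/|z_k|), summed over zeros inside |z| < r.
  log(r/|z_k|) for z_k = 1: log(3.5/1) = 1.2528
  log(r/|z_k|) for z_k = 1: log(3.5/1) = 1.2528
  Outside zeros (6) contribute nothing to the Jensen sum.
Sum over inside zeros: 2.5055.
I(r) = log|p(0)| + (inside sum) = 1.7918 + 2.5055 = 4.2973.
Note: since some zeros are outside |z| ≤ r, the simplified n·log(r) form does NOT apply — only the inside zeros contribute.

I(r) ≈ 4.2973.


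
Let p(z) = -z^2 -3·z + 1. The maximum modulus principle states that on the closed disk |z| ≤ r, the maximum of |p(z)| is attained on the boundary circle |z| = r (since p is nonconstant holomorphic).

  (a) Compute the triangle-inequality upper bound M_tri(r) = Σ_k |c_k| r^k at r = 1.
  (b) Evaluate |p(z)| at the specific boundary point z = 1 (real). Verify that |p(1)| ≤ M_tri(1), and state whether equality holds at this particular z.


Coefficients: c_0 = 1, c_1 = -3, c_2 = -1. Radius r = 1.
Part (a). Triangle bound: M_tri(r) = Σ_k |c_k| r^k
  = |1|·1^0 + |-3|·1^1 + |-1|·1^2
  = 1 + 3 + 1 = 5.
This bounds M(r) := max_{|z|=r} |p(z)| from above; equality holds iff all terms c_k z^k can be made to align in phase at a single z on |z|=r.
Part (b). At z = 1 (real, on the circle |z| = r):
  p(1) = (1)·1^0 + (-3)·1^1 + (-1)·1^2 = -3.
  |p(1)| = 3.
Check: |p(1)| = 3 ≤ 5 = M_tri(1). ✓ Equality does not hold at z = 1 (the coefficients have mixed signs, so the terms do not all align in phase there).

M_tri(1) = 5; |p(1)| = 3; equality at z=1: no.


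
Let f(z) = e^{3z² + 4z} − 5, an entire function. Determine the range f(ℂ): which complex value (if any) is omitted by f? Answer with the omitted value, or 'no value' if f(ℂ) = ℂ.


Little Picard bounds the complement of f(ℂ) to at most one point.
The exponent g(z) = 3z² + 4z is a nonconstant polynomial, hence surjective onto ℂ. So e^{g(z)} takes every value in {e^w : w ∈ ℂ} = ℂ ∖ {0}. Adding -5 shifts the range to ℂ ∖ {-5}. f omits exactly -5.

Omitted value: -5.


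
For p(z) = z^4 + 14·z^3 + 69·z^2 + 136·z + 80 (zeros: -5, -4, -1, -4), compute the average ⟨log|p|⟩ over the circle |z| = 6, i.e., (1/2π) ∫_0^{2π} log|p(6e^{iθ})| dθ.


Zeros: -5, -4, -4, -1; r = 6.
Inside |z| < r: -5, -4, -4, -1. Outside (|z| ≥ r): ∅.
p(0) = 80, so log|p(0)| = log(80) = 4.3820.
Apply Jensen: I(r) = log|p(0)| + Σ_k log(r/|z_k|), summed over zeros inside |z| < r.
  log(r/|z_k|) for z_k = -5: log(6/5) = 0.1823
  log(r/|z_k|) for z_k = -4: log(6/4) = 0.4055
  log(r/|z_k|) for z_k = -1: log(6/1) = 1.7918
  log(r/|z_k|) for z_k = -4: log(6/4) = 0.4055
Sum over inside zeros: 2.7850.
I(r) = log|p(0)| + (inside sum) = 4.3820 + 2.7850 = 7.1670.
Closed form (all zeros inside, monic): I(r) = n·log(r) = 4·log(6) = 7.1670. ✓

I(r) ≈ 7.1670.


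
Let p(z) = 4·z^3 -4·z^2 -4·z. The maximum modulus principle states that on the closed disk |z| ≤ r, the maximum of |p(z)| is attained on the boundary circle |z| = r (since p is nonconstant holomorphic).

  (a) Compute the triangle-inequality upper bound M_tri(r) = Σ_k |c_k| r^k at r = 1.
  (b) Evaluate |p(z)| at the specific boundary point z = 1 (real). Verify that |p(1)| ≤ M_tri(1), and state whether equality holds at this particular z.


Coefficients: c_0 = 0, c_1 = -4, c_2 = -4, c_3 = 4. Radius r = 1.
Part (a). Triangle bound: M_tri(r) = Σ_k |c_k| r^k
  = |0|·1^0 + |-4|·1^1 + |-4|·1^2 + |4|·1^3
  = 0 + 4 + 4 + 4 = 12.
This bounds M(r) := max_{|z|=r} |p(z)| from above; equality holds iff all terms c_k z^k can be made to align in phase at a single z on |z|=r.
Part (b). At z = 1 (real, on the circle |z| = r):
  p(1) = (0)·1^0 + (-4)·1^1 + (-4)·1^2 + (4)·1^3 = -4.
  |p(1)| = 4.
Check: |p(1)| = 4 ≤ 12 = M_tri(1). ✓ Equality does not hold at z = 1 (the coefficients have mixed signs, so the terms do not all align in phase there).

M_tri(1) = 12; |p(1)| = 4; equality at z=1: no.


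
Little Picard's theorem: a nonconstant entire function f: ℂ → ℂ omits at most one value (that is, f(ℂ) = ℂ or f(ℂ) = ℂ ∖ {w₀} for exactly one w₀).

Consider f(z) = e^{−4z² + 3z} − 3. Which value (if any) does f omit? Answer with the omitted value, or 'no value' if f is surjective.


Little Picard bounds the complement of f(ℂ) to at most one point.
The exponent g(z) = −4z² + 3z is a nonconstant polynomial, hence surjective onto ℂ. So e^{g(z)} takes every value in {e^w : w ∈ ℂ} = ℂ ∖ {0}. Adding -3 shifts the range to ℂ ∖ {-3}. f omits exactly -3.

Omitted value: -3.


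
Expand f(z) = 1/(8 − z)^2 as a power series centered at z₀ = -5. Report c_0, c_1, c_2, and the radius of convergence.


Let w = z − z₀, so z = z₀ + w.
Then 8 − z = 8 − (z₀ + w) = (8 − z₀) − w = 13 − w.
f(z) = 1/(13 − w)^2 = (1/(13)^2) · (1 − w/(13))^{−2}.
By the binomial series (1−u)^{−2} = Σ_{n≥0} C(n+1, 1) u^n for |u|<1, with u = w/(13):
  c_n = C(n+1, 1) / (13)^(n+2).
  c_0 = 1/(13)^2 = 1/169.
  c_1 = 2/(13)^3 = 2/2197.
  c_2 = 3/(13)^4 = 3/28561.
The series is valid for |w/d| < 1, i.e. |z − z₀| < |d|.
Radius of convergence: R = |8 − z₀| = |13| = 13 (distance from z₀ to the singularity z = 8).

c_0 = 1/169, c_1 = 2/2197, c_2 = 3/28561; R = 13.


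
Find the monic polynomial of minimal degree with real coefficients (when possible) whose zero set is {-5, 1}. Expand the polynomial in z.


The polynomial is p(z) = ∏_{α ∈ S} (z − α), where S = {-5, 1}.
Expanding the product yields: p(z) = z^2 + 4·z -5.
The resulting polynomial has degree 2 and real coefficients as required.

p(z) = z^2 + 4·z -5.


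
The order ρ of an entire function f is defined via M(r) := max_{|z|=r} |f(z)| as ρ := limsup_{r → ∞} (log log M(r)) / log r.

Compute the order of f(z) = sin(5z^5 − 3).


Write sin(w) = (e^{iw} ± e^{−iw})/(2 or 2i), so |sin(w)| ≤ e^{|w|}. With w = 5z^5 − 3, |w| ≤ 5r^5 + 3 on |z|=r, giving M(r) ≤ e^{5r^5 + 3} and ρ ≤ 5. For the lower bound, choose z on |z|=r with 5z^5 purely imaginary of modulus 5r^5; then |sin(5z^5 − 3)| grows like e^{5r^5}/2, so ρ ≥ 5. Hence ρ = 5.
Therefore ρ = 5.

Order ρ = 5.


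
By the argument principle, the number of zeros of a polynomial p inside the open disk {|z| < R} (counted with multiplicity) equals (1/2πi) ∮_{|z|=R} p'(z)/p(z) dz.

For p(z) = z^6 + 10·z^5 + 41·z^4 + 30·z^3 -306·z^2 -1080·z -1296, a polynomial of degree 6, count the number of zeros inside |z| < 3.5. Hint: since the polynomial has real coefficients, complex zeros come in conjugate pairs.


The zeros of p are: 3, -3, (-2 + 2i), (-2 - 2i), (-3 + 3i), (-3 - 3i).
Their magnitudes are: 3, 3, 2.828, 2.828, 4.243, 4.243.
Zeros with |z| < R = 3.5: 3, -3, (-2 + 2i), (-2 - 2i).
Count = 4.
By the argument principle, (1/2πi) ∮_{|z|=R} p'(z)/p(z) dz equals exactly this count.

Number of zeros inside |z| < 3.5: 4.


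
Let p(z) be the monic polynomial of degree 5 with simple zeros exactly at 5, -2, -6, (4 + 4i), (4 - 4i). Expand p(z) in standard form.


The polynomial is p(z) = ∏_{α ∈ S} (z − α), where S = {5, -2, -6, (4 + 4i), (4 - 4i)}.
Expanding the product yields: p(z) = z^5 -5·z^4 -20·z^3 + 260·z^2 -416·z -1920.
Note conjugate pairs combine to real quadratics: (z − (4+4i))(z − (4−4i)) = z² − 8z + 32.
The resulting polynomial has degree 5 and real coefficients as required.

p(z) = z^5 -5·z^4 -20·z^3 + 260·z^2 -416·z -1920.


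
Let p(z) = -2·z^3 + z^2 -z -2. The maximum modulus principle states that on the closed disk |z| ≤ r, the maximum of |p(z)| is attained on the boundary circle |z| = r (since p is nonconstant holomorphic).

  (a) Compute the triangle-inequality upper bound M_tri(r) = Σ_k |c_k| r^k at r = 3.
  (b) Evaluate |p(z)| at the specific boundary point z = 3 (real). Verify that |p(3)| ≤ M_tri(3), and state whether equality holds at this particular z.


Coefficients: c_0 = -2, c_1 = -1, c_2 = 1, c_3 = -2. Radius r = 3.
Part (a). Triangle bound: M_tri(r) = Σ_k |c_k| r^k
  = |-2|·3^0 + |-1|·3^1 + |1|·3^2 + |-2|·3^3
  = 2 + 3 + 9 + 54 = 68.
This bounds M(r) := max_{|z|=r} |p(z)| from above; equality holds iff all terms c_k z^k can be made to align in phase at a single z on |z|=r.
Part (b). At z = 3 (real, on the circle |z| = r):
  p(3) = (-2)·3^0 + (-1)·3^1 + (1)·3^2 + (-2)·3^3 = -50.
  |p(3)| = 50.
Check: |p(3)| = 50 ≤ 68 = M_tri(3). ✓ Equality does not hold at z = 3 (the coefficients have mixed signs, so the terms do not all align in phase there).

M_tri(3) = 68; |p(3)| = 50; equality at z=3: no.


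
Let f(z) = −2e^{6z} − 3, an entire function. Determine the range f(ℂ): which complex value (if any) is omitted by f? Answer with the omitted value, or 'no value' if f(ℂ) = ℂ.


Little Picard bounds the complement of f(ℂ) to at most one point.
e^{6z} is never zero on ℂ, so -2·e^{6z} takes every value in ℂ ∖ {0}. Adding -3 shifts the range to ℂ ∖ {-3}. Thus f omits exactly the value -3.

Omitted value: -3.


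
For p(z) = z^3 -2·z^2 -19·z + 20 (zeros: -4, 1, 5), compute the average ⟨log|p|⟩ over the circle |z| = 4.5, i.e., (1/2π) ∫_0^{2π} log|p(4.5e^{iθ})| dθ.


Zeros: -4, 1, 5; r = 4.5.
Inside |z| < r: -4, 1. Outside (|z| ≥ r): 5.
p(0) = 20, so log|p(0)| = log(20) = 2.9957.
Apply Jensen: I(r) = log|p(0)| + Σ_k log(r/|z_k|), summed over zeros inside |z| < r.
  log(r/|z_k|) for z_k = -4: log(4.5/4) = 0.1178
  log(r/|z_k|) for z_k = 1: log(4.5/1) = 1.5041
  Outside zeros (5) contribute nothing to the Jensen sum.
Sum over inside zeros: 1.6219.
I(r) = log|p(0)| + (inside sum) = 2.9957 + 1.6219 = 4.6176.
Note: since some zeros are outside |z| ≤ r, the simplified n·log(r) form does NOT apply — only the inside zeros contribute.

I(r) ≈ 4.6176.


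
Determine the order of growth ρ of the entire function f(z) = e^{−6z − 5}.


|e^{−6z − 5}| = e^{Re(-6·z) + -5} ≤ e^{6|z|^1 + -5} = e^{6r^1 + -5} on |z| = r, so ρ ≤ 1. Choosing z on |z|=r so that -6·z is real positive (always possible by picking arg z appropriately) gives |f(z)| = e^{6r^1 + -5}, matching the bound. The additive constant -5 does not affect log log M(r) ~ 1·log r. Hence ρ = 1.
Therefore ρ = 1.

Order ρ = 1.


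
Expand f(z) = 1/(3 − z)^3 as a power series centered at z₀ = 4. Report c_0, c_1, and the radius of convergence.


Let w = z − z₀, so z = z₀ + w.
Then 3 − z = 3 − (z₀ + w) = (3 − z₀) − w = -1 − w.
f(z) = 1/(-1 − w)^3 = (1/(-1)^3) · (1 − w/(-1))^{−3}.
By the binomial series (1−u)^{−3} = Σ_{n≥0} C(n+2, 2) u^n for |u|<1, with u = w/(-1):
  c_n = C(n+2, 2) / (-1)^(n+3).
  c_0 = 1/(-1)^3 = -1.
  c_1 = 3/(-1)^4 = 3.
The series is valid for |w/d| < 1, i.e. |z − z₀| < |d|.
Radius of convergence: R = |3 − z₀| = |-1| = 1 (distance from z₀ to the singularity z = 3).

c_0 = -1, c_1 = 3; R = 1.


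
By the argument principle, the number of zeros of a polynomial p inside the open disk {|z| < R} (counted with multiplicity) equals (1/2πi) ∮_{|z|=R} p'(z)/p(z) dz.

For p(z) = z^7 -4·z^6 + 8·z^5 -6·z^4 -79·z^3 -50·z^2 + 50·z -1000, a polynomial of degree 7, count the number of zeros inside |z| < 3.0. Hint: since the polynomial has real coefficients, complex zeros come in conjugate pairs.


The zeros of p are: (1 + 3i), (1 - 3i), 4, (-2 + 1i), (-2 - 1i), (1 + 2i), (1 - 2i).
Their magnitudes are: 3.162, 3.162, 4, 2.236, 2.236, 2.236, 2.236.
Zeros with |z| < R = 3.0: (-2 + 1i), (-2 - 1i), (1 + 2i), (1 - 2i).
Count = 4.
By the argument principle, (1/2πi) ∮_{|z|=R} p'(z)/p(z) dz equals exactly this count.

Number of zeros inside |z| < 3.0: 4.


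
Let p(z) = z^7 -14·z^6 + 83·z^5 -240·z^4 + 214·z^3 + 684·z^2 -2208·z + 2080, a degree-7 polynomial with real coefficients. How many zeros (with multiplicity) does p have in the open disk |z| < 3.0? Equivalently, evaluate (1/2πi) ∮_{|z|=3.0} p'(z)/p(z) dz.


The zeros of p are: -2, (3 + 1i), (3 - 1i), (2 + 2i), (2 - 2i), (3 + 2i), (3 - 2i).
Their magnitudes are: 2, 3.162, 3.162, 2.828, 2.828, 3.606, 3.606.
Zeros with |z| < R = 3.0: -2, (2 + 2i), (2 - 2i).
Count = 3.
By the argument principle, (1/2πi) ∮_{|z|=R} p'(z)/p(z) dz equals exactly this count.

Number of zeros inside |z| < 3.0: 3.


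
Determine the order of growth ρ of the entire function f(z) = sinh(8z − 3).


sinh(w) is a linear combination of e^{iw} and e^{−iw} (or e^w, e^{−w} in the hyperbolic case), so |sinh(w)| ≤ e^{|w|}. With w = 8z − 3, |w| ≤ 8|z| + 3 = 8r + 3 on |z| = r, giving M(r) ≤ e^{8r + 3}, so ρ ≤ 1. On a suitable ray (z = it for sin/cos; z = t for sinh/cosh, t real → ∞), |sinh(8z − 3)| grows like e^{8|t|}/2, so ρ ≥ 1. Hence ρ = 1.
Therefore ρ = 1.

Order ρ = 1.
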